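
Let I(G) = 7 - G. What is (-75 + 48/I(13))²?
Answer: 6889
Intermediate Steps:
(-75 + 48/I(13))² = (-75 + 48/(7 - 1*13))² = (-75 + 48/(7 - 13))² = (-75 + 48/(-6))² = (-75 + 48*(-⅙))² = (-75 - 8)² = (-83)² = 6889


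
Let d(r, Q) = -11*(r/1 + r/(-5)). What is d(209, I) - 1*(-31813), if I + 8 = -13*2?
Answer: 149869/5 ≈ 29974.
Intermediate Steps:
I = -34 (I = -8 - 13*2 = -8 - 26 = -34)
d(r, Q) = -44*r/5 (d(r, Q) = -11*(r*1 + r*(-⅕)) = -11*(r - r/5) = -44*r/5)
d(209, I) - 1*(-31813) = -44/5*209 - 1*(-31813) = -9196/5 + 31813 = 149869/5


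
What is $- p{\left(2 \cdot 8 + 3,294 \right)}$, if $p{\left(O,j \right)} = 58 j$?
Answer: $-17052$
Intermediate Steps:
$- p{\left(2 \cdot 8 + 3,294 \right)} = - 58 \cdot 294 = \left(-1\right) 17052 = -17052$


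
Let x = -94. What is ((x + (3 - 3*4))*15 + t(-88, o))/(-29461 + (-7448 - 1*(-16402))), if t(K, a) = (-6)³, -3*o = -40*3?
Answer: 1761/20507 ≈ 0.085873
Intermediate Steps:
o = 40 (o = -(-8)*5*3/3 = -(-8)*15/3 = -⅓*(-120) = 40)
t(K, a) = -216
((x + (3 - 3*4))*15 + t(-88, o))/(-29461 + (-7448 - 1*(-16402))) = ((-94 + (3 - 3*4))*15 - 216)/(-29461 + (-7448 - 1*(-16402))) = ((-94 + (3 - 12))*15 - 216)/(-29461 + (-7448 + 16402)) = ((-94 - 9)*15 - 216)/(-29461 + 8954) = (-103*15 - 216)/(-20507) = (-1545 - 216)*(-1/20507) = -1761*(-1/20507) = 1761/20507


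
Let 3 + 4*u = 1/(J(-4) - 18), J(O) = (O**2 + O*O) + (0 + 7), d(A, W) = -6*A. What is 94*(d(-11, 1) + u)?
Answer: 128827/21 ≈ 6134.6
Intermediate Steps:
J(O) = 7 + 2*O**2 (J(O) = (O**2 + O**2) + 7 = 2*O**2 + 7 = 7 + 2*O**2)
u = -31/42 (u = -3/4 + 1/(4*((7 + 2*(-4)**2) - 18)) = -3/4 + 1/(4*((7 + 2*16) - 18)) = -3/4 + 1/(4*((7 + 32) - 18)) = -3/4 + 1/(4*(39 - 18)) = -3/4 + (1/4)/21 = -3/4 + (1/4)*(1/21) = -3/4 + 1/84 = -31/42 ≈ -0.73810)
94*(d(-11, 1) + u) = 94*(-6*(-11) - 31/42) = 94*(66 - 31/42) = 94*(2741/42) = 128827/21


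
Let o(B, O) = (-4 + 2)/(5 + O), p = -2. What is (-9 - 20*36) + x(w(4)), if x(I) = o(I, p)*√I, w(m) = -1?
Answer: -729 - 2*I/3 ≈ -729.0 - 0.66667*I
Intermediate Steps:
o(B, O) = -2/(5 + O)
x(I) = -2*√I/3 (x(I) = (-2/(5 - 2))*√I = (-2/3)*√I = (-2*⅓)*√I = -2*√I/3)
(-9 - 20*36) + x(w(4)) = (-9 - 20*36) - 2*I/3 = (-9 - 720) - 2*I/3 = -729 - 2*I/3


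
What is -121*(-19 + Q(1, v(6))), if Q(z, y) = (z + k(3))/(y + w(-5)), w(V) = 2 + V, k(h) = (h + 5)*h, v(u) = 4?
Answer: -726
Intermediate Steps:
k(h) = h*(5 + h) (k(h) = (5 + h)*h = h*(5 + h))
Q(z, y) = (24 + z)/(-3 + y) (Q(z, y) = (z + 3*(5 + 3))/(y + (2 - 5)) = (z + 3*8)/(y - 3) = (z + 24)/(-3 + y) = (24 + z)/(-3 + y))
-121*(-19 + Q(1, v(6))) = -121*(-19 + (24 + 1)/(-3 + 4)) = -121*(-19 + 25/1) = -121*(-19 + 1*25) = -121*(-19 + 25) = -121*6 = -726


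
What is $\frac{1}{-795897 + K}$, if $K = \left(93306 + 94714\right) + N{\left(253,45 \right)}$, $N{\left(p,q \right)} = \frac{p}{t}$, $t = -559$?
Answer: $- \frac{559}{339803496} \approx -1.6451 \cdot 10^{-6}$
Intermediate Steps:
$N{\left(p,q \right)} = - \frac{p}{559}$ ($N{\left(p,q \right)} = \frac{p}{-559} = p \left(- \frac{1}{559}\right) = - \frac{p}{559}$)
$K = \frac{105102927}{559}$ ($K = \left(93306 + 94714\right) - \frac{253}{559} = 188020 - \frac{253}{559} = \frac{105102927}{559} \approx 1.8802 \cdot 10^{5}$)
$\frac{1}{-795897 + K} = \frac{1}{-795897 + \frac{105102927}{559}} = \frac{1}{- \frac{339803496}{559}} = - \frac{559}{339803496}$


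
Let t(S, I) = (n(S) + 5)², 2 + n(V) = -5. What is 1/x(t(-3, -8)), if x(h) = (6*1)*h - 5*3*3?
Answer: -1/21 ≈ -0.047619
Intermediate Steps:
n(V) = -7 (n(V) = -2 - 5 = -7)
t(S, I) = 4 (t(S, I) = (-7 + 5)² = (-2)² = 4)
x(h) = -45 + 6*h (x(h) = 6*h - 15*3 = 6*h - 45 = -45 + 6*h)
1/x(t(-3, -8)) = 1/(-45 + 6*4) = 1/(-45 + 24) = 1/(-21) = -1/21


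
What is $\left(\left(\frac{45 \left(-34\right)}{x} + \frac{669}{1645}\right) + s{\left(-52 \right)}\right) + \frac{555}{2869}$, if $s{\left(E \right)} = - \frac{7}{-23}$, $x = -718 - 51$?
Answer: $\frac{241580003197}{83473884935} \approx 2.8941$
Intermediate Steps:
$x = -769$ ($x = -718 - 51 = -769$)
$s{\left(E \right)} = \frac{7}{23}$ ($s{\left(E \right)} = \left(-7\right) \left(- \frac{1}{23}\right) = \frac{7}{23}$)
$\left(\left(\frac{45 \left(-34\right)}{x} + \frac{669}{1645}\right) + s{\left(-52 \right)}\right) + \frac{555}{2869} = \left(\left(\frac{45 \left(-34\right)}{-769} + \frac{669}{1645}\right) + \frac{7}{23}\right) + \frac{555}{2869} = \left(\left(\left(-1530\right) \left(- \frac{1}{769}\right) + 669 \cdot \frac{1}{1645}\right) + \frac{7}{23}\right) + 555 \cdot \frac{1}{2869} = \left(\left(\frac{1530}{769} + \frac{669}{1645}\right) + \frac{7}{23}\right) + \frac{555}{2869} = \left(\frac{3031311}{1265005} + \frac{7}{23}\right) + \frac{555}{2869} = \frac{78575188}{29095115} + \frac{555}{2869} = \frac{241580003197}{83473884935}$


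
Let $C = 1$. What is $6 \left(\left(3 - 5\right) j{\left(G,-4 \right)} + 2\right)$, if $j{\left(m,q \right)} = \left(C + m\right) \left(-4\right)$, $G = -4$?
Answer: $-132$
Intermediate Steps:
$j{\left(m,q \right)} = -4 - 4 m$ ($j{\left(m,q \right)} = \left(1 + m\right) \left(-4\right) = -4 - 4 m$)
$6 \left(\left(3 - 5\right) j{\left(G,-4 \right)} + 2\right) = 6 \left(\left(3 - 5\right) \left(-4 - -16\right) + 2\right) = 6 \left(- 2 \left(-4 + 16\right) + 2\right) = 6 \left(\left(-2\right) 12 + 2\right) = 6 \left(-24 + 2\right) = 6 \left(-22\right) = -132$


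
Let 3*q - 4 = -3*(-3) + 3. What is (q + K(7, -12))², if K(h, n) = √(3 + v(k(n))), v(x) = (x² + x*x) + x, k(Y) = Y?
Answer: 2767/9 + 32*√31 ≈ 485.61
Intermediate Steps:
v(x) = x + 2*x² (v(x) = (x² + x²) + x = 2*x² + x = x + 2*x²)
K(h, n) = √(3 + n*(1 + 2*n))
q = 16/3 (q = 4/3 + (-3*(-3) + 3)/3 = 4/3 + (9 + 3)/3 = 4/3 + (⅓)*12 = 4/3 + 4 = 16/3 ≈ 5.3333)
(q + K(7, -12))² = (16/3 + √(3 - 12*(1 + 2*(-12))))² = (16/3 + √(3 - 12*(1 - 24)))² = (16/3 + √(3 - 12*(-23)))² = (16/3 + √(3 + 276))² = (16/3 + √279)² = (16/3 + 3*√31)²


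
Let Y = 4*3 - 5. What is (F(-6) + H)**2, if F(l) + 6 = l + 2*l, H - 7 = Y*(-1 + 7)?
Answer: 625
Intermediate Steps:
Y = 7 (Y = 12 - 5 = 7)
H = 49 (H = 7 + 7*(-1 + 7) = 7 + 7*6 = 7 + 42 = 49)
F(l) = -6 + 3*l (F(l) = -6 + (l + 2*l) = -6 + 3*l)
(F(-6) + H)**2 = ((-6 + 3*(-6)) + 49)**2 = ((-6 - 18) + 49)**2 = (-24 + 49)**2 = 25**2 = 625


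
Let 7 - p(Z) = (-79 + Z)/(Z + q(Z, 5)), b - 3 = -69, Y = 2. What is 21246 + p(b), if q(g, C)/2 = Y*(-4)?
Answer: 1742601/82 ≈ 21251.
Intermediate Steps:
b = -66 (b = 3 - 69 = -66)
q(g, C) = -16 (q(g, C) = 2*(2*(-4)) = 2*(-8) = -16)
p(Z) = 7 - (-79 + Z)/(-16 + Z) (p(Z) = 7 - (-79 + Z)/(Z - 16) = 7 - (-79 + Z)/(-16 + Z))
21246 + p(b) = 21246 + 3*(-11 + 2*(-66))/(-16 - 66) = 21246 + 3*(-11 - 132)/(-82) = 21246 + 3*(-1/82)*(-143) = 21246 + 429/82 = 1742601/82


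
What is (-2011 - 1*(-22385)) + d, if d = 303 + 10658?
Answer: 31335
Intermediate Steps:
d = 10961
(-2011 - 1*(-22385)) + d = (-2011 - 1*(-22385)) + 10961 = (-2011 + 22385) + 10961 = 20374 + 10961 = 31335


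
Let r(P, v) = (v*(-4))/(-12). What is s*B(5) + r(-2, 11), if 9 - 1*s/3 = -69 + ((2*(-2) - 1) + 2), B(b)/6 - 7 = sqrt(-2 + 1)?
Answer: 30629/3 + 1458*I ≈ 10210.0 + 1458.0*I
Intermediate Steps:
r(P, v) = v/3 (r(P, v) = -4*v*(-1/12) = v/3)
B(b) = 42 + 6*I (B(b) = 42 + 6*sqrt(-2 + 1) = 42 + 6*sqrt(-1) = 42 + 6*I)
s = 243 (s = 27 - 3*(-69 + ((2*(-2) - 1) + 2)) = 27 - 3*(-69 + ((-4 - 1) + 2)) = 27 - 3*(-69 + (-5 + 2)) = 27 - 3*(-69 - 3) = 27 - 3*(-72) = 27 + 216 = 243)
s*B(5) + r(-2, 11) = 243*(42 + 6*I) + (1/3)*11 = (10206 + 1458*I) + 11/3 = 30629/3 + 1458*I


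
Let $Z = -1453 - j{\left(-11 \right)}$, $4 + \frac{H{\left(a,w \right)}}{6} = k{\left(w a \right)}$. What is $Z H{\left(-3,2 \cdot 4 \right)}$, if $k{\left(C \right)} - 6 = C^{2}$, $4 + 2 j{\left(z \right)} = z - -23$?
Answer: $-5052876$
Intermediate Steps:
$j{\left(z \right)} = \frac{19}{2} + \frac{z}{2}$ ($j{\left(z \right)} = -2 + \frac{z - -23}{2} = -2 + \frac{z + 23}{2} = -2 + \frac{23 + z}{2} = -2 + \left(\frac{23}{2} + \frac{z}{2}\right) = \frac{19}{2} + \frac{z}{2}$)
$k{\left(C \right)} = 6 + C^{2}$
$H{\left(a,w \right)} = 12 + 6 a^{2} w^{2}$ ($H{\left(a,w \right)} = -24 + 6 \left(6 + \left(w a\right)^{2}\right) = -24 + 6 \left(6 + \left(a w\right)^{2}\right) = -24 + 6 \left(6 + a^{2} w^{2}\right) = -24 + \left(36 + 6 a^{2} w^{2}\right) = 12 + 6 a^{2} w^{2}$)
$Z = -1457$ ($Z = -1453 - \left(\frac{19}{2} + \frac{1}{2} \left(-11\right)\right) = -1453 - \left(\frac{19}{2} - \frac{11}{2}\right) = -1453 - 4 = -1457$)
$Z H{\left(-3,2 \cdot 4 \right)} = - 1457 \left(12 + 6 \left(-3\right)^{2} \left(2 \cdot 4\right)^{2}\right) = - 1457 \left(12 + 6 \cdot 9 \cdot 8^{2}\right) = - 1457 \left(12 + 6 \cdot 9 \cdot 64\right) = - 1457 \left(12 + 3456\right) = \left(-1457\right) 3468 = -5052876$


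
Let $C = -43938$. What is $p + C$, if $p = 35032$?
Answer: $-8906$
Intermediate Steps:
$p + C = 35032 - 43938 = -8906$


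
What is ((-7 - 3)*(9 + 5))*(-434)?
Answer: 60760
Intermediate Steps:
((-7 - 3)*(9 + 5))*(-434) = -10*14*(-434) = -140*(-434) = 60760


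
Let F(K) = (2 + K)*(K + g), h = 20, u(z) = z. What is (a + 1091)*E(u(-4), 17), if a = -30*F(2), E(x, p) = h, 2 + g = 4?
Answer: 12220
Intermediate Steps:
g = 2 (g = -2 + 4 = 2)
E(x, p) = 20
F(K) = (2 + K)² (F(K) = (2 + K)*(K + 2) = (2 + K)*(2 + K) = (2 + K)²)
a = -480 (a = -30*(4 + 2² + 4*2) = -30*(4 + 4 + 8) = -30*16 = -480)
(a + 1091)*E(u(-4), 17) = (-480 + 1091)*20 = 611*20 = 12220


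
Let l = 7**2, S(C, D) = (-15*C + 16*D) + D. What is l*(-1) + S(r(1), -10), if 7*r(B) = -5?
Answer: -1458/7 ≈ -208.29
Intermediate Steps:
r(B) = -5/7 (r(B) = (1/7)*(-5) = -5/7)
S(C, D) = -15*C + 17*D
l = 49
l*(-1) + S(r(1), -10) = 49*(-1) + (-15*(-5/7) + 17*(-10)) = -49 + (75/7 - 170) = -49 - 1115/7 = -1458/7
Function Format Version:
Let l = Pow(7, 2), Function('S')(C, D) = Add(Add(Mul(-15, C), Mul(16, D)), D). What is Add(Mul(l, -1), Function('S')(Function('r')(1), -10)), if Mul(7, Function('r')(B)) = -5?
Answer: Rational(-1458, 7) ≈ -208.29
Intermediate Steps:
Function('r')(B) = Rational(-5, 7) (Function('r')(B) = Mul(Rational(1, 7), -5) = Rational(-5, 7))
Function('S')(C, D) = Add(Mul(-15, C), Mul(17, D))
l = 49
Add(Mul(l, -1), Function('S')(Function('r')(1), -10)) = Add(Mul(49, -1), Add(Mul(-15, Rational(-5, 7)), Mul(17, -10))) = Add(-49, Add(Rational(75, 7), -170)) = Add(-49, Rational(-1115, 7)) = Rational(-1458, 7)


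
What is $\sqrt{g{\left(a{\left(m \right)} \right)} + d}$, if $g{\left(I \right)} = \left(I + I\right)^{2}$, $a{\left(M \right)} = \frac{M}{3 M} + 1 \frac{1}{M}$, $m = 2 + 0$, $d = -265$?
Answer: $\frac{2 i \sqrt{590}}{3} \approx 16.193 i$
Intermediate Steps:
$m = 2$
$a{\left(M \right)} = \frac{1}{3} + \frac{1}{M}$ ($a{\left(M \right)} = M \frac{1}{3 M} + \frac{1}{M} = \frac{1}{3} + \frac{1}{M}$)
$g{\left(I \right)} = 4 I^{2}$ ($g{\left(I \right)} = \left(2 I\right)^{2} = 4 I^{2}$)
$\sqrt{g{\left(a{\left(m \right)} \right)} + d} = \sqrt{4 \left(\frac{3 + 2}{3 \cdot 2}\right)^{2} - 265} = \sqrt{4 \left(\frac{1}{3} \cdot \frac{1}{2} \cdot 5\right)^{2} - 265} = \sqrt{4 \left(\frac{5}{6}\right)^{2} - 265} = \sqrt{4 \cdot \frac{25}{36} - 265} = \sqrt{\frac{25}{9} - 265} = \sqrt{- \frac{2360}{9}} = \frac{2 i \sqrt{590}}{3}$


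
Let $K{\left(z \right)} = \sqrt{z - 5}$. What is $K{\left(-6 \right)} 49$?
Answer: $49 i \sqrt{11} \approx 162.51 i$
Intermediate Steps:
$K{\left(z \right)} = \sqrt{-5 + z}$
$K{\left(-6 \right)} 49 = \sqrt{-5 - 6} \cdot 49 = \sqrt{-11} \cdot 49 = i \sqrt{11} \cdot 49 = 49 i \sqrt{11}$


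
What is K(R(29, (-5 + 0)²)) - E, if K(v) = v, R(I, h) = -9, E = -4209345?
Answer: 4209336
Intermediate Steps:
K(R(29, (-5 + 0)²)) - E = -9 - 1*(-4209345) = -9 + 4209345 = 4209336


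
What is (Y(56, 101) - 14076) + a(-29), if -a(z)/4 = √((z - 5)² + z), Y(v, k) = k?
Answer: -13975 - 28*√23 ≈ -14109.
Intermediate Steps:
a(z) = -4*√(z + (-5 + z)²) (a(z) = -4*√((z - 5)² + z) = -4*√((-5 + z)² + z) = -4*√(z + (-5 + z)²))
(Y(56, 101) - 14076) + a(-29) = (101 - 14076) - 4*√(-29 + (-5 - 29)²) = -13975 - 4*√(-29 + (-34)²) = -13975 - 4*√(-29 + 1156) = -13975 - 28*√23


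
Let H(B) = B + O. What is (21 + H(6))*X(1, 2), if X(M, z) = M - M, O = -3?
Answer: 0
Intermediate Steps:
X(M, z) = 0
H(B) = -3 + B (H(B) = B - 3 = -3 + B)
(21 + H(6))*X(1, 2) = (21 + (-3 + 6))*0 = (21 + 3)*0 = 24*0 = 0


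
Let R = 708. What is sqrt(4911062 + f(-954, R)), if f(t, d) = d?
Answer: sqrt(4911770) ≈ 2216.3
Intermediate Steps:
sqrt(4911062 + f(-954, R)) = sqrt(4911062 + 708) = sqrt(4911770)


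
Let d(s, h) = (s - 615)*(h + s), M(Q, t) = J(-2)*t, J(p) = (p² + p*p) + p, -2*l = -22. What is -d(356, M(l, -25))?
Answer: 53354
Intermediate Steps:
l = 11 (l = -½*(-22) = 11)
J(p) = p + 2*p² (J(p) = (p² + p²) + p = 2*p² + p = p + 2*p²)
M(Q, t) = 6*t (M(Q, t) = (-2*(1 + 2*(-2)))*t = (-2*(1 - 4))*t = (-2*(-3))*t = 6*t)
d(s, h) = (-615 + s)*(h + s)
-d(356, M(l, -25)) = -(356² - 3690*(-25) - 615*356 + (6*(-25))*356) = -(126736 - 615*(-150) - 218940 - 150*356) = -(126736 + 92250 - 218940 - 53400) = -1*(-53354) = 53354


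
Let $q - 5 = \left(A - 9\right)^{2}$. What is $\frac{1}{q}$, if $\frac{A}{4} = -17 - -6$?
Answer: $\frac{1}{2814} \approx 0.00035537$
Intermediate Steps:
$A = -44$ ($A = 4 \left(-17 - -6\right) = 4 \left(-17 + 6\right) = 4 \left(-11\right) = -44$)
$q = 2814$ ($q = 5 + \left(-44 - 9\right)^{2} = 5 + \left(-53\right)^{2} = 5 + 2809 = 2814$)
$\frac{1}{q} = \frac{1}{2814}$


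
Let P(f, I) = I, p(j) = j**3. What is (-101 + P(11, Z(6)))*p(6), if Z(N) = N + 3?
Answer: -19872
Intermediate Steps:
Z(N) = 3 + N
(-101 + P(11, Z(6)))*p(6) = (-101 + (3 + 6))*6**3 = (-101 + 9)*216 = -92*216 = -19872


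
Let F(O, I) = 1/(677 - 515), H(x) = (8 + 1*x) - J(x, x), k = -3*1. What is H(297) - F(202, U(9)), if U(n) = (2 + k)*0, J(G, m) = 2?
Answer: 49085/162 ≈ 302.99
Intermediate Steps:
k = -3
H(x) = 6 + x (H(x) = (8 + 1*x) - 1*2 = (8 + x) - 2 = 6 + x)
U(n) = 0 (U(n) = (2 - 3)*0 = -1*0 = 0)
F(O, I) = 1/162
H(297) - F(202, U(9)) = (6 + 297) - 1*1/162 = 303 - 1/162 = 49085/162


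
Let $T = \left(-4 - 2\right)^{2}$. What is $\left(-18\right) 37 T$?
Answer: $-23976$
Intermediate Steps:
$T = 36$ ($T = \left(-6\right)^{2} = 36$)
$\left(-18\right) 37 T = \left(-18\right) 37 \cdot 36 = \left(-666\right) 36 = -23976$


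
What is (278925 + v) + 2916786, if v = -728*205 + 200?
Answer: 3046671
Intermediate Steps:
v = -149040 (v = -149240 + 200 = -149040)
(278925 + v) + 2916786 = (278925 - 149040) + 2916786 = 129885 + 2916786 = 3046671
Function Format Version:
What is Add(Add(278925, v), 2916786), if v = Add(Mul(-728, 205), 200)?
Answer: 3046671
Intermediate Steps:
v = -149040 (v = Add(-149240, 200) = -149040)
Add(Add(278925, v), 2916786) = Add(Add(278925, -149040), 2916786) = Add(129885, 2916786) = 3046671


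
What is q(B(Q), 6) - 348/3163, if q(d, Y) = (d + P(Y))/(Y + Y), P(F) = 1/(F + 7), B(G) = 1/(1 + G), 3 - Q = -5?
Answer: -209503/2220426 ≈ -0.094353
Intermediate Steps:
Q = 8 (Q = 3 - 1*(-5) = 3 + 5 = 8)
P(F) = 1/(7 + F)
q(d, Y) = (d + 1/(7 + Y))/(2*Y) (q(d, Y) = (d + 1/(7 + Y))/(Y + Y) = (d + 1/(7 + Y))/((2*Y)) = (d + 1/(7 + Y))*(1/(2*Y)) = (d + 1/(7 + Y))/(2*Y))
q(B(Q), 6) - 348/3163 = (½)*(1 + (7 + 6)/(1 + 8))/(6*(7 + 6)) - 348/3163 = (½)*(⅙)*(1 + 13/9)/13 - 348*1/3163 = (½)*(⅙)*(1/13)*(1 + (⅑)*13) - 348/3163 = (½)*(⅙)*(1/13)*(1 + 13/9) - 348/3163 = (½)*(⅙)*(1/13)*(22/9) - 348/3163 = 11/702 - 348/3163 = -209503/2220426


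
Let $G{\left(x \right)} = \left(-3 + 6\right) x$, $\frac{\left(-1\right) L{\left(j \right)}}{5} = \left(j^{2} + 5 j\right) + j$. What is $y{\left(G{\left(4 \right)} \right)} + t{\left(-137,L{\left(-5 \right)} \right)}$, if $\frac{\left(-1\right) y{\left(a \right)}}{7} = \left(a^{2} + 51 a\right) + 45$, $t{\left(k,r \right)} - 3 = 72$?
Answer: $-5532$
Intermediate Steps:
$L{\left(j \right)} = - 30 j - 5 j^{2}$ ($L{\left(j \right)} = - 5 \left(\left(j^{2} + 5 j\right) + j\right) = - 5 \left(j^{2} + 6 j\right) = - 30 j - 5 j^{2}$)
$t{\left(k,r \right)} = 75$ ($t{\left(k,r \right)} = 3 + 72 = 75$)
$G{\left(x \right)} = 3 x$
$y{\left(a \right)} = -315 - 357 a - 7 a^{2}$ ($y{\left(a \right)} = - 7 \left(\left(a^{2} + 51 a\right) + 45\right) = - 7 \left(45 + a^{2} + 51 a\right) = -315 - 357 a - 7 a^{2}$)
$y{\left(G{\left(4 \right)} \right)} + t{\left(-137,L{\left(-5 \right)} \right)} = \left(-315 - 357 \cdot 3 \cdot 4 - 7 \left(3 \cdot 4\right)^{2}\right) + 75 = \left(-315 - 4284 - 7 \cdot 12^{2}\right) + 75 = \left(-315 - 4284 - 1008\right) + 75 = -5607 + 75 = -5532$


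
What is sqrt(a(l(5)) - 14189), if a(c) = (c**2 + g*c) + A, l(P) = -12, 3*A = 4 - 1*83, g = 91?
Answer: I*sqrt(136470)/3 ≈ 123.14*I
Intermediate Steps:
A = -79/3 (A = (4 - 1*83)/3 = (4 - 83)/3 = (1/3)*(-79) = -79/3 ≈ -26.333)
a(c) = -79/3 + c**2 + 91*c (a(c) = (c**2 + 91*c) - 79/3 = -79/3 + c**2 + 91*c)
sqrt(a(l(5)) - 14189) = sqrt((-79/3 + (-12)**2 + 91*(-12)) - 14189) = sqrt((-79/3 + 144 - 1092) - 14189) = sqrt(-2923/3 - 14189) = sqrt(-45490/3) = I*sqrt(136470)/3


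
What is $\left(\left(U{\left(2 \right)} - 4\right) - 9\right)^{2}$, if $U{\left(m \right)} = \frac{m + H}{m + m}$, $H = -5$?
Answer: $\frac{3025}{16} \approx 189.06$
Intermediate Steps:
$U{\left(m \right)} = \frac{-5 + m}{2 m}$ ($U{\left(m \right)} = \frac{m - 5}{m + m} = \frac{-5 + m}{2 m}$)
$\left(\left(U{\left(2 \right)} - 4\right) - 9\right)^{2} = \left(\left(\frac{-5 + 2}{2 \cdot 2} - 4\right) - 9\right)^{2} = \left(\left(\frac{1}{2} \cdot \frac{1}{2} \left(-3\right) - 4\right) - 9\right)^{2} = \left(\left(- \frac{3}{4} - 4\right) - 9\right)^{2} = \left(- \frac{19}{4} - 9\right)^{2} = \left(- \frac{55}{4}\right)^{2} = \frac{3025}{16}$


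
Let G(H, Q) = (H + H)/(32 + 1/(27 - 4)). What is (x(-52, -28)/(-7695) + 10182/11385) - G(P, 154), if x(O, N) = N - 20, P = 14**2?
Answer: -44794786/3952665 ≈ -11.333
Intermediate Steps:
P = 196
x(O, N) = -20 + N
G(H, Q) = 46*H/737 (G(H, Q) = (2*H)/(32 + 1/23) = (2*H)/(737/23) = (2*H)*(23/737) = 46*H/737)
(x(-52, -28)/(-7695) + 10182/11385) - G(P, 154) = ((-20 - 28)/(-7695) + 10182/11385) - 46*196/737 = (-48*(-1/7695) + 10182*(1/11385)) - 1*9016/737 = (16/2565 + 3394/3795) - 9016/737 = 584422/648945 - 9016/737 = -44794786/3952665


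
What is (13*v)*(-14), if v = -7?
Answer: 1274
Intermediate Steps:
(13*v)*(-14) = (13*(-7))*(-14) = -91*(-14) = 1274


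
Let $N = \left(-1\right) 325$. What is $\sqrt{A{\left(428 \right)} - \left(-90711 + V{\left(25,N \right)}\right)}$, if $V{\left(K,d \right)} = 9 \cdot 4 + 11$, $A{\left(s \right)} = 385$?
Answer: $\sqrt{91049} \approx 301.74$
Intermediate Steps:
$N = -325$
$V{\left(K,d \right)} = 47$ ($V{\left(K,d \right)} = 36 + 11 = 47$)
$\sqrt{A{\left(428 \right)} - \left(-90711 + V{\left(25,N \right)}\right)} = \sqrt{385 + \left(90711 - 47\right)} = \sqrt{385 + 90664} = \sqrt{91049}$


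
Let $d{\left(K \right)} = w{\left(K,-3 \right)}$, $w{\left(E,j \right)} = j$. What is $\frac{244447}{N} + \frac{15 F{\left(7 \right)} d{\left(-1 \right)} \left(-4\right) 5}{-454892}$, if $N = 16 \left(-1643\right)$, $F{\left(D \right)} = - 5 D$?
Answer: $- \frac{27592228181}{2989550224} \approx -9.2296$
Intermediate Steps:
$d{\left(K \right)} = -3$
$N = -26288$
$\frac{244447}{N} + \frac{15 F{\left(7 \right)} d{\left(-1 \right)} \left(-4\right) 5}{-454892} = \frac{244447}{-26288} + \frac{15 \left(\left(-5\right) 7\right) \left(-3\right) \left(-4\right) 5}{-454892} = 244447 \left(- \frac{1}{26288}\right) + 15 \left(-35\right) 12 \cdot 5 \left(- \frac{1}{454892}\right) = - \frac{244447}{26288} + \left(-525\right) 60 \left(- \frac{1}{454892}\right) = - \frac{244447}{26288} - - \frac{7875}{113723} = - \frac{244447}{26288} + \frac{7875}{113723} = - \frac{27592228181}{2989550224}$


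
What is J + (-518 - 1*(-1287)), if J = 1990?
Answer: 2759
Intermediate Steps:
J + (-518 - 1*(-1287)) = 1990 + (-518 - 1*(-1287)) = 1990 + (-518 + 1287) = 1990 + 769 = 2759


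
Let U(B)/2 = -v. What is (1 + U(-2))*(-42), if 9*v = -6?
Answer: -98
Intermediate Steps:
v = -2/3 (v = (1/9)*(-6) = -2/3 ≈ -0.66667)
U(B) = 4/3 (U(B) = 2*(-1*(-2/3)) = 2*(2/3) = 4/3)
(1 + U(-2))*(-42) = (1 + 4/3)*(-42) = (7/3)*(-42) = -98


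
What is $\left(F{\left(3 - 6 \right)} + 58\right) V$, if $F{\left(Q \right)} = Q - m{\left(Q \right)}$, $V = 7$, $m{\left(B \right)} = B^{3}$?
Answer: $574$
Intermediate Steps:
$F{\left(Q \right)} = Q - Q^{3}$
$\left(F{\left(3 - 6 \right)} + 58\right) V = \left(\left(\left(3 - 6\right) - \left(3 - 6\right)^{3}\right) + 58\right) 7 = \left(\left(-3 - \left(-3\right)^{3}\right) + 58\right) 7 = \left(\left(-3 - -27\right) + 58\right) 7 = \left(\left(-3 + 27\right) + 58\right) 7 = \left(24 + 58\right) 7 = 82 \cdot 7 = 574$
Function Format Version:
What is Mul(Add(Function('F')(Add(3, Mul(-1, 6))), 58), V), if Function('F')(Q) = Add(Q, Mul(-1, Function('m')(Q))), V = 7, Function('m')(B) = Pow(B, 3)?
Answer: 574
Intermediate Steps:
Function('F')(Q) = Add(Q, Mul(-1, Pow(Q, 3)))
Mul(Add(Function('F')(Add(3, Mul(-1, 6))), 58), V) = Mul(Add(Add(Add(3, Mul(-1, 6)), Mul(-1, Pow(Add(3, Mul(-1, 6)), 3))), 58), 7) = Mul(Add(Add(Add(3, -6), Mul(-1, Pow(Add(3, -6), 3))), 58), 7) = Mul(Add(Add(-3, Mul(-1, Pow(-3, 3))), 58), 7) = Mul(Add(Add(-3, Mul(-1, -27)), 58), 7) = Mul(Add(Add(-3, 27), 58), 7) = Mul(Add(24, 58), 7) = Mul(82, 7) = 574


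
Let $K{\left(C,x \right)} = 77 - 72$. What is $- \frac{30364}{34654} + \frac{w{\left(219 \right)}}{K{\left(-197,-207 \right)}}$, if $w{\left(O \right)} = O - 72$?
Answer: $\frac{2471159}{86635} \approx 28.524$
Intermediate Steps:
$w{\left(O \right)} = -72 + O$ ($w{\left(O \right)} = O - 72 = -72 + O$)
$K{\left(C,x \right)} = 5$
$- \frac{30364}{34654} + \frac{w{\left(219 \right)}}{K{\left(-197,-207 \right)}} = - \frac{30364}{34654} + \frac{-72 + 219}{5} = \left(-30364\right) \frac{1}{34654} + 147 \cdot \frac{1}{5} = - \frac{15182}{17327} + \frac{147}{5} = \frac{2471159}{86635}$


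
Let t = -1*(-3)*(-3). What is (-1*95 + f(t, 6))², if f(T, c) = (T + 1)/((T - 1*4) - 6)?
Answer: 3229209/361 ≈ 8945.2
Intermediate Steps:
t = -9 (t = 3*(-3) = -9)
f(T, c) = (1 + T)/(-10 + T) (f(T, c) = (1 + T)/((T - 4) - 6) = (1 + T)/((-4 + T) - 6) = (1 + T)/(-10 + T))
(-1*95 + f(t, 6))² = (-1*95 + (1 - 9)/(-10 - 9))² = (-95 - 8/(-19))² = (-95 - 1/19*(-8))² = (-95 + 8/19)² = (-1797/19)² = 3229209/361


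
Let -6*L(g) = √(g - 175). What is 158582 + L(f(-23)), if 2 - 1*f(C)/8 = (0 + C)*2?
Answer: 158582 - √209/6 ≈ 1.5858e+5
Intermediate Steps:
f(C) = 16 - 16*C (f(C) = 16 - 8*(0 + C)*2 = 16 - 8*C*2 = 16 - 16*C)
L(g) = -√(-175 + g)/6 (L(g) = -√(g - 175)/6 = -√(-175 + g)/6)
158582 + L(f(-23)) = 158582 - √(-175 + (16 - 16*(-23)))/6 = 158582 - √(-175 + (16 + 368))/6 = 158582 - √(-175 + 384)/6 = 158582 - √209/6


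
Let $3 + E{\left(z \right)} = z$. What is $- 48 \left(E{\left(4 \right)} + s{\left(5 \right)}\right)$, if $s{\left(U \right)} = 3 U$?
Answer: $-768$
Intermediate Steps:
$E{\left(z \right)} = -3 + z$
$- 48 \left(E{\left(4 \right)} + s{\left(5 \right)}\right) = - 48 \left(\left(-3 + 4\right) + 3 \cdot 5\right) = - 48 \left(1 + 15\right) = \left(-48\right) 16 = -768$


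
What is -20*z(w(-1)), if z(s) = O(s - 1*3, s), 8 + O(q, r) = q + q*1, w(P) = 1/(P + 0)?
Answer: 320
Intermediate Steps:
w(P) = 1/P
O(q, r) = -8 + 2*q (O(q, r) = -8 + (q + q*1) = -8 + (q + q) = -8 + 2*q)
z(s) = -14 + 2*s (z(s) = -8 + 2*(s - 1*3) = -8 + 2*(s - 3) = -8 + 2*(-3 + s) = -8 + (-6 + 2*s) = -14 + 2*s)
-20*z(w(-1)) = -20*(-14 + 2/(-1)) = -20*(-14 + 2*(-1)) = -20*(-14 - 2) = -20*(-16) = 320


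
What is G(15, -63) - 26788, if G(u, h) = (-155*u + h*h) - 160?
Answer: -25304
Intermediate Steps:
G(u, h) = -160 + h² - 155*u (G(u, h) = (-155*u + h²) - 160 = (h² - 155*u) - 160 = -160 + h² - 155*u)
G(15, -63) - 26788 = (-160 + (-63)² - 155*15) - 26788 = (-160 + 3969 - 2325) - 26788 = 1484 - 26788 = -25304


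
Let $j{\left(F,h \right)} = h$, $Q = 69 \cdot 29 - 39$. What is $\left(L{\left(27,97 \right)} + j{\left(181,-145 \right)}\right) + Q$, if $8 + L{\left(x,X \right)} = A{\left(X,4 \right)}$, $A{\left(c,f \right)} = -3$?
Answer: $1806$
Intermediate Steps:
$Q = 1962$ ($Q = 2001 - 39 = 1962$)
$L{\left(x,X \right)} = -11$ ($L{\left(x,X \right)} = -8 - 3 = -11$)
$\left(L{\left(27,97 \right)} + j{\left(181,-145 \right)}\right) + Q = \left(-11 - 145\right) + 1962 = -156 + 1962 = 1806$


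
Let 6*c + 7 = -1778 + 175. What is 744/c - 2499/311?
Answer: -2705847/250355 ≈ -10.808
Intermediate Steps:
c = -805/3 (c = -7/6 + (-1778 + 175)/6 = -7/6 + (1/6)*(-1603) = -7/6 - 1603/6 = -805/3 ≈ -268.33)
744/c - 2499/311 = 744/(-805/3) - 2499/311 = 744*(-3/805) - 2499*1/311 = -2232/805 - 2499/311 = -2705847/250355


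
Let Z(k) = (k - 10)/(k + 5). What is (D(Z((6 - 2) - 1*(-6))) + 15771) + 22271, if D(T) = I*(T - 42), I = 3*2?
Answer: 37790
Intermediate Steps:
Z(k) = (-10 + k)/(5 + k)
I = 6
D(T) = -252 + 6*T (D(T) = 6*(T - 42) = 6*(-42 + T) = -252 + 6*T)
(D(Z((6 - 2) - 1*(-6))) + 15771) + 22271 = ((-252 + 6*((-10 + ((6 - 2) - 1*(-6)))/(5 + ((6 - 2) - 1*(-6))))) + 15771) + 22271 = ((-252 + 6*((-10 + (4 + 6))/(5 + (4 + 6)))) + 15771) + 22271 = ((-252 + 6*((-10 + 10)/(5 + 10))) + 15771) + 22271 = ((-252 + 6*(0/15)) + 15771) + 22271 = ((-252 + 6*((1/15)*0)) + 15771) + 22271 = ((-252 + 6*0) + 15771) + 22271 = ((-252 + 0) + 15771) + 22271 = (-252 + 15771) + 22271 = 15519 + 22271 = 37790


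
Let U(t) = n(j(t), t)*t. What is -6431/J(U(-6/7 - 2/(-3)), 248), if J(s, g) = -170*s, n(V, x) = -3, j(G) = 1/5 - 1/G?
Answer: 45017/680 ≈ 66.201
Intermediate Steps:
j(G) = ⅕ - 1/G (j(G) = 1*(⅕) - 1/G = ⅕ - 1/G)
U(t) = -3*t
-6431/J(U(-6/7 - 2/(-3)), 248) = -6431*1/(510*(-6/7 - 2/(-3))) = -6431*1/(510*(-6*⅐ - 2*(-⅓))) = -6431*1/(510*(-6/7 + ⅔)) = -6431/((-(-510)*(-4)/21)) = -6431/((-170*4/7)) = -6431/(-680/7) = -6431*(-7/680) = 45017/680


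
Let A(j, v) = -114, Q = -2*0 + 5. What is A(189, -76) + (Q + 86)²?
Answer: 8167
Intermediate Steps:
Q = 5 (Q = 0 + 5 = 5)
A(189, -76) + (Q + 86)² = -114 + (5 + 86)² = -114 + 91² = -114 + 8281 = 8167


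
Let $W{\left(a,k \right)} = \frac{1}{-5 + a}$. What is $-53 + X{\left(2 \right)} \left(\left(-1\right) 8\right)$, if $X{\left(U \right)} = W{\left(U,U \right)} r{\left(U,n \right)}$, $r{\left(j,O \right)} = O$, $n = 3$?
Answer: $-45$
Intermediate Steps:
$X{\left(U \right)} = \frac{3}{-5 + U}$ ($X{\left(U \right)} = \frac{1}{-5 + U} 3 = \frac{3}{-5 + U}$)
$-53 + X{\left(2 \right)} \left(\left(-1\right) 8\right) = -53 + \frac{3}{-5 + 2} \left(\left(-1\right) 8\right) = -53 + \frac{3}{-3} \left(-8\right) = -53 + 3 \left(- \frac{1}{3}\right) \left(-8\right) = -53 - -8 = -53 + 8 = -45$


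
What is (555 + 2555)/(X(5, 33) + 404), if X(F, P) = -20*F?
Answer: 1555/152 ≈ 10.230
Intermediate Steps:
(555 + 2555)/(X(5, 33) + 404) = (555 + 2555)/(-20*5 + 404) = 3110/(-100 + 404) = 3110/304 = 3110*(1/304) = 1555/152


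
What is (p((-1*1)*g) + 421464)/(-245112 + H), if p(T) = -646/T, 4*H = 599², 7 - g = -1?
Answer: -1686179/621647 ≈ -2.7124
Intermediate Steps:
g = 8 (g = 7 - 1*(-1) = 7 + 1 = 8)
H = 358801/4 (H = (¼)*599² = (¼)*358801 = 358801/4 ≈ 89700.)
(p((-1*1)*g) + 421464)/(-245112 + H) = (-646/(-1*1*8) + 421464)/(-245112 + 358801/4) = (-646/((-1*8)) + 421464)/(-621647/4) = (-646/(-8) + 421464)*(-4/621647) = (-646*(-⅛) + 421464)*(-4/621647) = (323/4 + 421464)*(-4/621647) = (1686179/4)*(-4/621647) = -1686179/621647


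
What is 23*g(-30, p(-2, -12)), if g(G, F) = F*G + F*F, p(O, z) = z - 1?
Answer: 12857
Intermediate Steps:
p(O, z) = -1 + z
g(G, F) = F² + F*G (g(G, F) = F*G + F² = F² + F*G)
23*g(-30, p(-2, -12)) = 23*((-1 - 12)*((-1 - 12) - 30)) = 23*(-13*(-13 - 30)) = 23*(-13*(-43)) = 23*559 = 12857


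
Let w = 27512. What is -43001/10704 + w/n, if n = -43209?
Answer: -717506219/154169712 ≈ -4.6540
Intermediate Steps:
-43001/10704 + w/n = -43001/10704 + 27512/(-43209) = -43001*1/10704 + 27512*(-1/43209) = -43001/10704 - 27512/43209 = -717506219/154169712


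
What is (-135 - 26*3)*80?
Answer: -17040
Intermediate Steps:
(-135 - 26*3)*80 = (-135 - 78)*80 = -213*80 = -17040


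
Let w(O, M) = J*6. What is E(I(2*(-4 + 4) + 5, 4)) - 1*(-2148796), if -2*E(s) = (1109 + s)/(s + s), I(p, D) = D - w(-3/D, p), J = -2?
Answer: 137521819/64 ≈ 2.1488e+6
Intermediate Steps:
w(O, M) = -12 (w(O, M) = -2*6 = -12)
I(p, D) = 12 + D (I(p, D) = D - 1*(-12) = D + 12 = 12 + D)
E(s) = -(1109 + s)/(4*s) (E(s) = -(1109 + s)/(2*(s + s)) = -(1109 + s)/(2*(2*s)) = -(1109 + s)*1/(2*s)/2 = -(1109 + s)/(4*s))
E(I(2*(-4 + 4) + 5, 4)) - 1*(-2148796) = (-1109 - (12 + 4))/(4*(12 + 4)) - 1*(-2148796) = (¼)*(-1109 - 1*16)/16 + 2148796 = (¼)*(1/16)*(-1109 - 16) + 2148796 = (¼)*(1/16)*(-1125) + 2148796 = -1125/64 + 2148796 = 137521819/64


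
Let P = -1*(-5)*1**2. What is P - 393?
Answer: -388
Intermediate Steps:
P = 5 (P = 5*1 = 5)
P - 393 = 5 - 393 = -388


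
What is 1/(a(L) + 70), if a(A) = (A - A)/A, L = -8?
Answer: 1/70 ≈ 0.014286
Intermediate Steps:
a(A) = 0 (a(A) = 0/A = 0)
1/(a(L) + 70) = 1/(0 + 70) = 1/70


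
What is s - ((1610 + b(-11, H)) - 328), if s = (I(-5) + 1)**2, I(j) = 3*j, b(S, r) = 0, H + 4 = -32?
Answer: -1086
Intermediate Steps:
H = -36 (H = -4 - 32 = -36)
s = 196 (s = (3*(-5) + 1)**2 = (-15 + 1)**2 = (-14)**2 = 196)
s - ((1610 + b(-11, H)) - 328) = 196 - ((1610 + 0) - 328) = 196 - (1610 - 328) = 196 - 1*1282 = 196 - 1282 = -1086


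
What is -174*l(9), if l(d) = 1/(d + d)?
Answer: -29/3 ≈ -9.6667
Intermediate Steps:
l(d) = 1/(2*d)
-174*l(9) = -87/9 = -174*1/18 = -29/3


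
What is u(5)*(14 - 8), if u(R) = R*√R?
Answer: 30*√5 ≈ 67.082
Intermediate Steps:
u(R) = R^(3/2)
u(5)*(14 - 8) = 5^(3/2)*(14 - 8) = (5*√5)*6 = 30*√5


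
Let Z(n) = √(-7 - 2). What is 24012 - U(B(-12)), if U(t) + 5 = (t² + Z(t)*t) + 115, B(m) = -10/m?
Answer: 860447/36 - 5*I/2 ≈ 23901.0 - 2.5*I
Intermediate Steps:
Z(n) = 3*I (Z(n) = √(-9) = 3*I)
U(t) = 110 + t² + 3*I*t (U(t) = -5 + ((t² + (3*I)*t) + 115) = -5 + ((t² + 3*I*t) + 115) = -5 + (115 + t² + 3*I*t) = 110 + t² + 3*I*t)
24012 - U(B(-12)) = 24012 - (110 + (-10/(-12))² + 3*I*(-10/(-12))) = 24012 - (110 + (-10*(-1/12))² + 3*I*(-10*(-1/12))) = 24012 - (110 + (⅚)² + 3*I*(⅚)) = 24012 - (110 + 25/36 + 5*I/2) = 24012 - (3985/36 + 5*I/2) = 24012 + (-3985/36 - 5*I/2) = 860447/36 - 5*I/2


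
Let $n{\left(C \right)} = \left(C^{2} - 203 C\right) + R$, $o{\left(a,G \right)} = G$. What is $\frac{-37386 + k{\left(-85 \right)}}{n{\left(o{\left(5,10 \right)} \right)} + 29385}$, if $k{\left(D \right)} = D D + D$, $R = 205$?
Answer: $- \frac{5041}{4610} \approx -1.0935$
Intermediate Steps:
$n{\left(C \right)} = 205 + C^{2} - 203 C$ ($n{\left(C \right)} = \left(C^{2} - 203 C\right) + 205 = 205 + C^{2} - 203 C$)
$k{\left(D \right)} = D + D^{2}$ ($k{\left(D \right)} = D^{2} + D = D + D^{2}$)
$\frac{-37386 + k{\left(-85 \right)}}{n{\left(o{\left(5,10 \right)} \right)} + 29385} = \frac{-37386 - 85 \left(1 - 85\right)}{\left(205 + 10^{2} - 2030\right) + 29385} = \frac{-37386 - -7140}{\left(205 + 100 - 2030\right) + 29385} = \frac{-37386 + 7140}{-1725 + 29385} = - \frac{30246}{27660} = \left(-30246\right) \frac{1}{27660} = - \frac{5041}{4610}$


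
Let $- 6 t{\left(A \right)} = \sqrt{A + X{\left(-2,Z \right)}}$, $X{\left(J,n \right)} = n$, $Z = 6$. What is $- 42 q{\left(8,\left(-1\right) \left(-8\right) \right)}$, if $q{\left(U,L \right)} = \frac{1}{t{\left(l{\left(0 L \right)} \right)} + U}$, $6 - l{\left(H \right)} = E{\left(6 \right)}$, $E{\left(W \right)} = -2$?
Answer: $- \frac{6048}{1145} - \frac{126 \sqrt{14}}{1145} \approx -5.6938$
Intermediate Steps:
$l{\left(H \right)} = 8$ ($l{\left(H \right)} = 6 - -2 = 6 + 2 = 8$)
$t{\left(A \right)} = - \frac{\sqrt{6 + A}}{6}$ ($t{\left(A \right)} = - \frac{\sqrt{A + 6}}{6} = - \frac{\sqrt{6 + A}}{6}$)
$q{\left(U,L \right)} = \frac{1}{U - \frac{\sqrt{14}}{6}}$ ($q{\left(U,L \right)} = \frac{1}{- \frac{\sqrt{6 + 8}}{6} + U} = \frac{1}{- \frac{\sqrt{14}}{6} + U} = \frac{1}{U - \frac{\sqrt{14}}{6}}$)
$- 42 q{\left(8,\left(-1\right) \left(-8\right) \right)} = - 42 \frac{6}{- \sqrt{14} + 6 \cdot 8} = - 42 \frac{6}{- \sqrt{14} + 48} = - 42 \frac{6}{48 - \sqrt{14}} = - \frac{252}{48 - \sqrt{14}}$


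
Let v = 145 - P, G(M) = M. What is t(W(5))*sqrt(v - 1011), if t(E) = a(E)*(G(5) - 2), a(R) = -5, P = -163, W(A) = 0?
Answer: -15*I*sqrt(703) ≈ -397.71*I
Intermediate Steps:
t(E) = -15 (t(E) = -5*(5 - 2) = -5*3 = -15)
v = 308 (v = 145 - 1*(-163) = 145 + 163 = 308)
t(W(5))*sqrt(v - 1011) = -15*sqrt(308 - 1011) = -15*I*sqrt(703)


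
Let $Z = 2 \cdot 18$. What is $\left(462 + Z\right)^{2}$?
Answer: $248004$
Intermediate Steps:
$Z = 36$
$\left(462 + Z\right)^{2} = \left(462 + 36\right)^{2} = 498^{2} = 248004$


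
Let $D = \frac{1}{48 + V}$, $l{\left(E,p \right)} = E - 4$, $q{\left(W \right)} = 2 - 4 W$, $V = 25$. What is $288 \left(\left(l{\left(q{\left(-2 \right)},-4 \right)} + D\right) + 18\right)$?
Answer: $\frac{504864}{73} \approx 6915.9$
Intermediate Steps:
$l{\left(E,p \right)} = -4 + E$ ($l{\left(E,p \right)} = E - 4 = -4 + E$)
$D = \frac{1}{73}$ ($D = \frac{1}{48 + 25} = \frac{1}{73} \approx 0.013699$)
$288 \left(\left(l{\left(q{\left(-2 \right)},-4 \right)} + D\right) + 18\right) = 288 \left(\left(\left(-4 + \left(2 - -8\right)\right) + \frac{1}{73}\right) + 18\right) = 288 \left(\left(\left(-4 + \left(2 + 8\right)\right) + \frac{1}{73}\right) + 18\right) = 288 \left(\left(\left(-4 + 10\right) + \frac{1}{73}\right) + 18\right) = 288 \left(\left(6 + \frac{1}{73}\right) + 18\right) = 288 \left(\frac{439}{73} + 18\right) = 288 \cdot \frac{1753}{73} = \frac{504864}{73}$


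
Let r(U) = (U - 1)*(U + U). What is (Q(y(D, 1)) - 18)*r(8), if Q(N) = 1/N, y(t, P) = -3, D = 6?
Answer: -6160/3 ≈ -2053.3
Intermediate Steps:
r(U) = 2*U*(-1 + U) (r(U) = (-1 + U)*(2*U) = 2*U*(-1 + U))
Q(N) = 1/N
(Q(y(D, 1)) - 18)*r(8) = (1/(-3) - 18)*(2*8*(-1 + 8)) = (-1/3 - 18)*(2*8*7) = -55/3*112 = -6160/3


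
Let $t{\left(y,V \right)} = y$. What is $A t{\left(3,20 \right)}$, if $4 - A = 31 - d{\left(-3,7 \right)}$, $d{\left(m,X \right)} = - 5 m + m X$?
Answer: $-99$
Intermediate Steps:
$d{\left(m,X \right)} = - 5 m + X m$
$A = -33$ ($A = 4 - \left(31 - - 3 \left(-5 + 7\right)\right) = 4 - \left(31 - \left(-3\right) 2\right) = 4 - \left(31 - -6\right) = 4 - \left(31 + 6\right) = 4 - 37 = -33$)
$A t{\left(3,20 \right)} = \left(-33\right) 3 = -99$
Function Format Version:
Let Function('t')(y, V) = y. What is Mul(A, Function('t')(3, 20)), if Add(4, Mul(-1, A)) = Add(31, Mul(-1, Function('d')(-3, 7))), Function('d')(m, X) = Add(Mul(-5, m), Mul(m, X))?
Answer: -99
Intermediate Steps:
Function('d')(m, X) = Add(Mul(-5, m), Mul(X, m))
A = -33 (A = Add(4, Mul(-1, Add(31, Mul(-1, Mul(-3, Add(-5, 7)))))) = Add(4, Mul(-1, Add(31, Mul(-1, Mul(-3, 2))))) = Add(4, Mul(-1, Add(31, Mul(-1, -6)))) = Add(4, Mul(-1, Add(31, 6))) = Add(4, Mul(-1, 37)) = Add(4, -37) = -33)
Mul(A, Function('t')(3, 20)) = Mul(-33, 3) = -99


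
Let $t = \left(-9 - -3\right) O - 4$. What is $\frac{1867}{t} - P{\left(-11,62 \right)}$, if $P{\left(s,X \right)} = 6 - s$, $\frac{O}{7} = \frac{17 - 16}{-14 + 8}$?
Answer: $\frac{1816}{3} \approx 605.33$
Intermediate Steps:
$O = - \frac{7}{6}$ ($O = 7 \frac{17 - 16}{-14 + 8} = 7 \cdot 1 \frac{1}{-6} = 7 \cdot 1 \left(- \frac{1}{6}\right) = 7 \left(- \frac{1}{6}\right) = - \frac{7}{6} \approx -1.1667$)
$t = 3$ ($t = \left(-9 - -3\right) \left(- \frac{7}{6}\right) - 4 = \left(-9 + 3\right) \left(- \frac{7}{6}\right) - 4 = \left(-6\right) \left(- \frac{7}{6}\right) - 4 = 7 - 4 = 3$)
$\frac{1867}{t} - P{\left(-11,62 \right)} = \frac{1867}{3} - \left(6 - -11\right) = 1867 \cdot \frac{1}{3} - \left(6 + 11\right) = \frac{1867}{3} - 17 = \frac{1816}{3}$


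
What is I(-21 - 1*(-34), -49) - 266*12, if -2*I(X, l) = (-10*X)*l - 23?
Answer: -12731/2 ≈ -6365.5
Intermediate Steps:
I(X, l) = 23/2 + 5*X*l (I(X, l) = -((-10*X)*l - 23)/2 = -(-10*X*l - 23)/2 = -(-23 - 10*X*l)/2 = 23/2 + 5*X*l)
I(-21 - 1*(-34), -49) - 266*12 = (23/2 + 5*(-21 - 1*(-34))*(-49)) - 266*12 = (23/2 + 5*(-21 + 34)*(-49)) - 1*3192 = (23/2 + 5*13*(-49)) - 3192 = (23/2 - 3185) - 3192 = -6347/2 - 3192 = -12731/2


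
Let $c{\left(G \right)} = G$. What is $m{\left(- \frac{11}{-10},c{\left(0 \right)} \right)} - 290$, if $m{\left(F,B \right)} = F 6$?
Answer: $- \frac{1417}{5} \approx -283.4$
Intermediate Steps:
$m{\left(F,B \right)} = 6 F$
$m{\left(- \frac{11}{-10},c{\left(0 \right)} \right)} - 290 = 6 \left(- \frac{11}{-10}\right) - 290 = 6 \left(\left(-11\right) \left(- \frac{1}{10}\right)\right) - 290 = 6 \cdot \frac{11}{10} - 290 = \frac{33}{5} - 290 = - \frac{1417}{5}$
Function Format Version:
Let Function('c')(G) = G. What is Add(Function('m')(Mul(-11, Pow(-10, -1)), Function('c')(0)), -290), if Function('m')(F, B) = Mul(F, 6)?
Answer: Rational(-1417, 5) ≈ -283.40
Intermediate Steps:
Function('m')(F, B) = Mul(6, F)
Add(Function('m')(Mul(-11, Pow(-10, -1)), Function('c')(0)), -290) = Add(Mul(6, Mul(-11, Pow(-10, -1))), -290) = Add(Mul(6, Mul(-11, Rational(-1, 10))), -290) = Add(Mul(6, Rational(11, 10)), -290) = Add(Rational(33, 5), -290) = Rational(-1417, 5)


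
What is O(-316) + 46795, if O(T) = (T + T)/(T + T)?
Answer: 46796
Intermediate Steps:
O(T) = 1 (O(T) = (2*T)/((2*T)) = (2*T)*(1/(2*T)) = 1)
O(-316) + 46795 = 1 + 46795 = 46796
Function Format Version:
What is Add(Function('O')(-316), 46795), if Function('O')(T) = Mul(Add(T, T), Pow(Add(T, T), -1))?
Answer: 46796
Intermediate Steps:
Function('O')(T) = 1 (Function('O')(T) = Mul(Mul(2, T), Pow(Mul(2, T), -1)) = Mul(Mul(2, T), Mul(Rational(1, 2), Pow(T, -1))) = 1)
Add(Function('O')(-316), 46795) = Add(1, 46795) = 46796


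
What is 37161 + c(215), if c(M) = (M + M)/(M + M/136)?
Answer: 5091329/137 ≈ 37163.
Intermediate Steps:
c(M) = 272/137 (c(M) = (2*M)/(M + M*(1/136)) = (2*M)/(M + M/136) = (2*M)/((137*M/136)) = (2*M)*(136/(137*M)) = 272/137)
37161 + c(215) = 37161 + 272/137 = 5091329/137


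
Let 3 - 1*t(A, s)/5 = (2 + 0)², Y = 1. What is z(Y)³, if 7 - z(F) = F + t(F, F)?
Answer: 1331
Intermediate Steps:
t(A, s) = -5 (t(A, s) = 15 - 5*(2 + 0)² = 15 - 5*2² = 15 - 5*4 = 15 - 20 = -5)
z(F) = 12 - F (z(F) = 7 - (F - 5) = 7 - (-5 + F) = 7 + (5 - F) = 12 - F)
z(Y)³ = (12 - 1*1)³ = (12 - 1)³ = 11³ = 1331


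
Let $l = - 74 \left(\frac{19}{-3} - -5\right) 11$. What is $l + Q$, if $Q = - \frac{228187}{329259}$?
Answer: $\frac{119042527}{109753} \approx 1084.6$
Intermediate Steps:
$l = \frac{3256}{3}$ ($l = - 74 \left(19 \left(- \frac{1}{3}\right) + 5\right) 11 = - 74 \left(- \frac{19}{3} + 5\right) 11 = \left(-74\right) \left(- \frac{4}{3}\right) 11 = \frac{296}{3} \cdot 11 = \frac{3256}{3} \approx 1085.3$)
$Q = - \frac{228187}{329259}$ ($Q = \left(-228187\right) \frac{1}{329259} = - \frac{228187}{329259} \approx -0.69303$)
$l + Q = \frac{3256}{3} - \frac{228187}{329259} = \frac{119042527}{109753}$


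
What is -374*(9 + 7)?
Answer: -5984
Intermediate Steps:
-374*(9 + 7) = -374*16 = -187*32 = -5984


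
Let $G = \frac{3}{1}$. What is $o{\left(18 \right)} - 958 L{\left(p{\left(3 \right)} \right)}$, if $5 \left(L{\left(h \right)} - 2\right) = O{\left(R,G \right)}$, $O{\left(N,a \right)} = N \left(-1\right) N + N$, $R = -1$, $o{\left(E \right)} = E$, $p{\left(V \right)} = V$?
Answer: $- \frac{7574}{5} \approx -1514.8$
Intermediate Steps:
$G = 3$ ($G = 3 \cdot 1 = 3$)
$O{\left(N,a \right)} = N - N^{2}$ ($O{\left(N,a \right)} = - N N + N = - N^{2} + N = N - N^{2}$)
$L{\left(h \right)} = \frac{8}{5}$ ($L{\left(h \right)} = 2 + \frac{\left(-1\right) \left(1 - -1\right)}{5} = 2 + \frac{\left(-1\right) \left(1 + 1\right)}{5} = 2 + \frac{\left(-1\right) 2}{5} = 2 + \frac{1}{5} \left(-2\right) = 2 - \frac{2}{5} = \frac{8}{5}$)
$o{\left(18 \right)} - 958 L{\left(p{\left(3 \right)} \right)} = 18 - \frac{7664}{5} = - \frac{7574}{5}$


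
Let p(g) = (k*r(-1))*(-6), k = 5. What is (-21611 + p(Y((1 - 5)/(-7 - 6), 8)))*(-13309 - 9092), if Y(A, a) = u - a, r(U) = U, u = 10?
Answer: 483435981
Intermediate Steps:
Y(A, a) = 10 - a
p(g) = 30 (p(g) = (5*(-1))*(-6) = -5*(-6) = 30)
(-21611 + p(Y((1 - 5)/(-7 - 6), 8)))*(-13309 - 9092) = (-21611 + 30)*(-13309 - 9092) = -21581*(-22401) = 483435981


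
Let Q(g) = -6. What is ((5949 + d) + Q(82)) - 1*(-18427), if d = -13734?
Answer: 10636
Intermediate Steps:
((5949 + d) + Q(82)) - 1*(-18427) = ((5949 - 13734) - 6) - 1*(-18427) = (-7785 - 6) + 18427 = -7791 + 18427 = 10636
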